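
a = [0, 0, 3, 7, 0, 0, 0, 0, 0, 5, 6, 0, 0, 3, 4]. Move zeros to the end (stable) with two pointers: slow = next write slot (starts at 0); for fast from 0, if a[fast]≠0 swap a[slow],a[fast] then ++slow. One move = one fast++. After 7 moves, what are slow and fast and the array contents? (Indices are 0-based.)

slow=2, fast=7, a=[3, 7, 0, 0, 0, 0, 0, 0, 0, 5, 6, 0, 0, 3, 4]

(s=0,f=0) a[fast]=0 → fast++
(s=0,f=1) a[fast]=0 → fast++
(s=0,f=2) a[fast]=3≠0 swap→a[0]=3 → slow++,fast++
(s=1,f=3) a[fast]=7≠0 swap→a[1]=7 → slow++,fast++
(s=2,f=4) a[fast]=0 → fast++
(s=2,f=5) a[fast]=0 → fast++
(s=2,f=6) a[fast]=0 → fast++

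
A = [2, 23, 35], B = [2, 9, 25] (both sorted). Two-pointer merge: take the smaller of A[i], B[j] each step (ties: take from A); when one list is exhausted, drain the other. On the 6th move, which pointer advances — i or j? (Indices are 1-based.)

i

[i=1,j=1] A[i]=2<=B[j]=2 take 2 → i++
[i=2,j=1] A[i]=23>B[j]=2 take 2 → j++
[i=2,j=2] A[i]=23>B[j]=9 take 9 → j++
[i=2,j=3] A[i]=23<=B[j]=25 take 23 → i++
[i=3,j=3] A[i]=35>B[j]=25 take 25 → j++
[i=3,j=4] B done, take A[i]=35 → i++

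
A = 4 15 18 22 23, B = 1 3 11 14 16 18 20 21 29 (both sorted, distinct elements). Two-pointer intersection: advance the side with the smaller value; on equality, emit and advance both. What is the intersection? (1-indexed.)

intersection = [18]

[i=1,j=1] 4>1 → j++
[i=1,j=2] 4>3 → j++
[i=1,j=3] 4<11 → i++
[i=2,j=3] 15>11 → j++
[i=2,j=4] 15>14 → j++
[i=2,j=5] 15<16 → i++
[i=3,j=5] 18>16 → j++
[i=3,j=6] 18==18 emit → i++,j++
[i=4,j=7] 22>20 → j++
[i=4,j=8] 22>21 → j++
[i=4,j=9] 22<29 → i++
[i=5,j=9] 23<29 → i++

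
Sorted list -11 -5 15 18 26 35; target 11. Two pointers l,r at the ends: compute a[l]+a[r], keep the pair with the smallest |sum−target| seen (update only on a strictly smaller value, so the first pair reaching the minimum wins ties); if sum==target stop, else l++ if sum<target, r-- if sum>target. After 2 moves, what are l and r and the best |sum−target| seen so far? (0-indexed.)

l=0, r=3, best |Δ|=4

[0,5] -11+35=24 d=13 * → r--
[0,4] -11+26=15 d=4 * → r--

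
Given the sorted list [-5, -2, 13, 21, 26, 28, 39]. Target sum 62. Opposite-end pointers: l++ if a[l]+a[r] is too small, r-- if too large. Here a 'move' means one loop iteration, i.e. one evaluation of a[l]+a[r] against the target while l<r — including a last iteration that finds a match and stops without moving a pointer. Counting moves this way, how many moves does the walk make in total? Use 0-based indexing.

6 moves

[0,6] -5+39=34 <62 → l++
[1,6] -2+39=37 <62 → l++
[2,6] 13+39=52 <62 → l++
[3,6] 21+39=60 <62 → l++
[4,6] 26+39=65 >62 → r--
[4,5] 26+28=54 <62 → l++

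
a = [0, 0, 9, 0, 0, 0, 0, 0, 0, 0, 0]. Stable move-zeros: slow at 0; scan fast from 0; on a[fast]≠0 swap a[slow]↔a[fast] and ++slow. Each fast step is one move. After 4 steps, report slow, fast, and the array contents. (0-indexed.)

slow=1, fast=4, a=[9, 0, 0, 0, 0, 0, 0, 0, 0, 0, 0]

(s=0,f=0) a[fast]=0 → fast++
(s=0,f=1) a[fast]=0 → fast++
(s=0,f=2) a[fast]=9≠0 swap→a[0]=9 → slow++,fast++
(s=1,f=3) a[fast]=0 → fast++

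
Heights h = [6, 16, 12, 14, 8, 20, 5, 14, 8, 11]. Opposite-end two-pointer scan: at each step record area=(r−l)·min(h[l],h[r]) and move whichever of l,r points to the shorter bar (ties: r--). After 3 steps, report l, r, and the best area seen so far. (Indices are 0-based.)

[0,9] min(6,11)*9=54 best=54 * → l++
[1,9] min(16,11)*8=88 best=88 * → r--
[1,8] min(16,8)*7=56 best=88 → r--

l=1, r=7, best area=88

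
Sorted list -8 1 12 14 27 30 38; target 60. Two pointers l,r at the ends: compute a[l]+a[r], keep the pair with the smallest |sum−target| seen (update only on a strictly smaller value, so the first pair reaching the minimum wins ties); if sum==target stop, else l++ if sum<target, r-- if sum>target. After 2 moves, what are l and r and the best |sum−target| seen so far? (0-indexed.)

l=0 r=6: -8+38=30 d=30 *, l++
l=1 r=6: 1+38=39 d=21 *, l++

l=2, r=6, best |Δ|=21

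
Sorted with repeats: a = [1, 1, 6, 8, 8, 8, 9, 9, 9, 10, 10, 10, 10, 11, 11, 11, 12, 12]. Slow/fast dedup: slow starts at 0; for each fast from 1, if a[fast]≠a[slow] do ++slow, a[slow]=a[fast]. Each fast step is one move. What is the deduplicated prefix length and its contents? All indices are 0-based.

(s=0,f=1) a[fast]=1=a[slow] dup → fast++
(s=0,f=2) a[fast]=6≠a[slow]=1 write a[1]=6 → slow++,fast++
(s=1,f=3) a[fast]=8≠a[slow]=6 write a[2]=8 → slow++,fast++
(s=2,f=4) a[fast]=8=a[slow] dup → fast++
(s=2,f=5) a[fast]=8=a[slow] dup → fast++
(s=2,f=6) a[fast]=9≠a[slow]=8 write a[3]=9 → slow++,fast++
(s=3,f=7) a[fast]=9=a[slow] dup → fast++
(s=3,f=8) a[fast]=9=a[slow] dup → fast++
(s=3,f=9) a[fast]=10≠a[slow]=9 write a[4]=10 → slow++,fast++
(s=4,f=10) a[fast]=10=a[slow] dup → fast++
(s=4,f=11) a[fast]=10=a[slow] dup → fast++
(s=4,f=12) a[fast]=10=a[slow] dup → fast++
(s=4,f=13) a[fast]=11≠a[slow]=10 write a[5]=11 → slow++,fast++
(s=5,f=14) a[fast]=11=a[slow] dup → fast++
(s=5,f=15) a[fast]=11=a[slow] dup → fast++
(s=5,f=16) a[fast]=12≠a[slow]=11 write a[6]=12 → slow++,fast++
(s=6,f=17) a[fast]=12=a[slow] dup → fast++

length 7; prefix = [1, 6, 8, 9, 10, 11, 12]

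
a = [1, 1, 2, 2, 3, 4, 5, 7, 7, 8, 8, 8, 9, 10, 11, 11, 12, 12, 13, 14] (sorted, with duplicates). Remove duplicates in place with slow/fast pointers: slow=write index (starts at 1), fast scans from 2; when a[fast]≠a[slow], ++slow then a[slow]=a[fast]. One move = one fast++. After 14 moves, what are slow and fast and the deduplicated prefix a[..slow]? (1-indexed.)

slow=10, fast=16, prefix=[1, 2, 3, 4, 5, 7, 8, 9, 10, 11]

slow=1 fast=2: a[fast]=1=a[slow] dup, fast++
slow=1 fast=3: a[fast]=2≠a[slow]=1 write a[2]=2, slow++,fast++
slow=2 fast=4: a[fast]=2=a[slow] dup, fast++
slow=2 fast=5: a[fast]=3≠a[slow]=2 write a[3]=3, slow++,fast++
slow=3 fast=6: a[fast]=4≠a[slow]=3 write a[4]=4, slow++,fast++
slow=4 fast=7: a[fast]=5≠a[slow]=4 write a[5]=5, slow++,fast++
slow=5 fast=8: a[fast]=7≠a[slow]=5 write a[6]=7, slow++,fast++
slow=6 fast=9: a[fast]=7=a[slow] dup, fast++
slow=6 fast=10: a[fast]=8≠a[slow]=7 write a[7]=8, slow++,fast++
slow=7 fast=11: a[fast]=8=a[slow] dup, fast++
slow=7 fast=12: a[fast]=8=a[slow] dup, fast++
slow=7 fast=13: a[fast]=9≠a[slow]=8 write a[8]=9, slow++,fast++
slow=8 fast=14: a[fast]=10≠a[slow]=9 write a[9]=10, slow++,fast++
slow=9 fast=15: a[fast]=11≠a[slow]=10 write a[10]=11, slow++,fast++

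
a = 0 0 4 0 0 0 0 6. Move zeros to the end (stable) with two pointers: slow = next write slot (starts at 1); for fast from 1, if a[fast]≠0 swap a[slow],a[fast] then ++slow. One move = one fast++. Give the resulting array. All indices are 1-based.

(s=1,f=1) a[fast]=0 → fast++
(s=1,f=2) a[fast]=0 → fast++
(s=1,f=3) a[fast]=4≠0 swap→a[1]=4 → slow++,fast++
(s=2,f=4) a[fast]=0 → fast++
(s=2,f=5) a[fast]=0 → fast++
(s=2,f=6) a[fast]=0 → fast++
(s=2,f=7) a[fast]=0 → fast++
(s=2,f=8) a[fast]=6≠0 swap→a[2]=6 → slow++,fast++

[4, 6, 0, 0, 0, 0, 0, 0]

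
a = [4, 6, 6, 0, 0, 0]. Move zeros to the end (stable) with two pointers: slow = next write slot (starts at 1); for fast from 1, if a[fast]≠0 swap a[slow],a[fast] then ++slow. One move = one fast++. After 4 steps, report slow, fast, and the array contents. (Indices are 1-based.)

slow=4, fast=5, a=[4, 6, 6, 0, 0, 0]

slow=1 fast=1: a[fast]=4≠0 swap→a[1]=4, slow++,fast++
slow=2 fast=2: a[fast]=6≠0 swap→a[2]=6, slow++,fast++
slow=3 fast=3: a[fast]=6≠0 swap→a[3]=6, slow++,fast++
slow=4 fast=4: a[fast]=0, fast++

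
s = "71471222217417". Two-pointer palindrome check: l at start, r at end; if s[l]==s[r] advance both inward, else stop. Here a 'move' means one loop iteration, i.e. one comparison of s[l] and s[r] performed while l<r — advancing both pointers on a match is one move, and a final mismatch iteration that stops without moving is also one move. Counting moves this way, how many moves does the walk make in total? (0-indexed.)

[0,13] '7'=='7' → l++,r--
[1,12] '1'=='1' → l++,r--
[2,11] '4'=='4' → l++,r--
[3,10] '7'=='7' → l++,r--
[4,9] '1'=='1' → l++,r--
[5,8] '2'=='2' → l++,r--
[6,7] '2'=='2' → l++,r--

7 moves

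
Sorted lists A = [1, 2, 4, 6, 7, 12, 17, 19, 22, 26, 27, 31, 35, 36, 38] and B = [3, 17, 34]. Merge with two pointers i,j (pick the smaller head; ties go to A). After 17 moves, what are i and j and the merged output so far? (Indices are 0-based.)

[i=0,j=0] A[i]=1<=B[j]=3 take 1 → i++
[i=1,j=0] A[i]=2<=B[j]=3 take 2 → i++
[i=2,j=0] A[i]=4>B[j]=3 take 3 → j++
[i=2,j=1] A[i]=4<=B[j]=17 take 4 → i++
[i=3,j=1] A[i]=6<=B[j]=17 take 6 → i++
[i=4,j=1] A[i]=7<=B[j]=17 take 7 → i++
[i=5,j=1] A[i]=12<=B[j]=17 take 12 → i++
[i=6,j=1] A[i]=17<=B[j]=17 take 17 → i++
[i=7,j=1] A[i]=19>B[j]=17 take 17 → j++
[i=7,j=2] A[i]=19<=B[j]=34 take 19 → i++
[i=8,j=2] A[i]=22<=B[j]=34 take 22 → i++
[i=9,j=2] A[i]=26<=B[j]=34 take 26 → i++
[i=10,j=2] A[i]=27<=B[j]=34 take 27 → i++
[i=11,j=2] A[i]=31<=B[j]=34 take 31 → i++
[i=12,j=2] A[i]=35>B[j]=34 take 34 → j++
[i=12,j=3] B done, take A[i]=35 → i++
[i=13,j=3] B done, take A[i]=36 → i++

i=14, j=3, merged so far=[1, 2, 3, 4, 6, 7, 12, 17, 17, 19, 22, 26, 27, 31, 34, 35, 36]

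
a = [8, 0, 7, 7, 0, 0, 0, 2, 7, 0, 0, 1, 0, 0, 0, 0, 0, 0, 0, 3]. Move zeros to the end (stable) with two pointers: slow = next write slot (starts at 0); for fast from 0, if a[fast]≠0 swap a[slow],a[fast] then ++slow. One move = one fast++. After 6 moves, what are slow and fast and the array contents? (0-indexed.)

slow=0 fast=0: a[fast]=8≠0 swap→a[0]=8, slow++,fast++
slow=1 fast=1: a[fast]=0, fast++
slow=1 fast=2: a[fast]=7≠0 swap→a[1]=7, slow++,fast++
slow=2 fast=3: a[fast]=7≠0 swap→a[2]=7, slow++,fast++
slow=3 fast=4: a[fast]=0, fast++
slow=3 fast=5: a[fast]=0, fast++

slow=3, fast=6, a=[8, 7, 7, 0, 0, 0, 0, 2, 7, 0, 0, 1, 0, 0, 0, 0, 0, 0, 0, 3]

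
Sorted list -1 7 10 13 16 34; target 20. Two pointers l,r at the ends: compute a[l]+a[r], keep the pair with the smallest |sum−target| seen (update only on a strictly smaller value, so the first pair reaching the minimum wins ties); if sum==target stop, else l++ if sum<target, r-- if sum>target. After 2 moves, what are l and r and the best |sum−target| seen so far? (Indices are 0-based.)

l=1, r=4, best |Δ|=5

l=0 r=5: -1+34=33 d=13 *, r--
l=0 r=4: -1+16=15 d=5 *, l++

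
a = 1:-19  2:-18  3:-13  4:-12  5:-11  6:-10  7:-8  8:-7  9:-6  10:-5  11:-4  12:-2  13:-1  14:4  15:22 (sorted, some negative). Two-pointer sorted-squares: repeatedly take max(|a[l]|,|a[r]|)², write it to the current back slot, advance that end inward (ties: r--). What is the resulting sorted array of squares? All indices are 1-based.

l=1 r=15: |-19|<=|22| out[15]=484, r--
l=1 r=14: |-19|>|4| out[14]=361, l++
l=2 r=14: |-18|>|4| out[13]=324, l++
l=3 r=14: |-13|>|4| out[12]=169, l++
l=4 r=14: |-12|>|4| out[11]=144, l++
l=5 r=14: |-11|>|4| out[10]=121, l++
l=6 r=14: |-10|>|4| out[9]=100, l++
l=7 r=14: |-8|>|4| out[8]=64, l++
l=8 r=14: |-7|>|4| out[7]=49, l++
l=9 r=14: |-6|>|4| out[6]=36, l++
l=10 r=14: |-5|>|4| out[5]=25, l++
l=11 r=14: |-4|<=|4| out[4]=16, r--
l=11 r=13: |-4|>|-1| out[3]=16, l++
l=12 r=13: |-2|>|-1| out[2]=4, l++
l=13 r=13: |-1|<=|-1| out[1]=1, r--

[1, 4, 16, 16, 25, 36, 49, 64, 100, 121, 144, 169, 324, 361, 484]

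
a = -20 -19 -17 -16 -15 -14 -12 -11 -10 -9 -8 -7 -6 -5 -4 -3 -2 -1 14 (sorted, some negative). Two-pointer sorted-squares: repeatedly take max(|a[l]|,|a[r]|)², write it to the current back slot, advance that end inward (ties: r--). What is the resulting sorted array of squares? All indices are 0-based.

l=0 r=18: |-20|>|14| out[18]=400, l++
l=1 r=18: |-19|>|14| out[17]=361, l++
l=2 r=18: |-17|>|14| out[16]=289, l++
l=3 r=18: |-16|>|14| out[15]=256, l++
l=4 r=18: |-15|>|14| out[14]=225, l++
l=5 r=18: |-14|<=|14| out[13]=196, r--
l=5 r=17: |-14|>|-1| out[12]=196, l++
l=6 r=17: |-12|>|-1| out[11]=144, l++
l=7 r=17: |-11|>|-1| out[10]=121, l++
l=8 r=17: |-10|>|-1| out[9]=100, l++
l=9 r=17: |-9|>|-1| out[8]=81, l++
l=10 r=17: |-8|>|-1| out[7]=64, l++
l=11 r=17: |-7|>|-1| out[6]=49, l++
l=12 r=17: |-6|>|-1| out[5]=36, l++
l=13 r=17: |-5|>|-1| out[4]=25, l++
l=14 r=17: |-4|>|-1| out[3]=16, l++
l=15 r=17: |-3|>|-1| out[2]=9, l++
l=16 r=17: |-2|>|-1| out[1]=4, l++
l=17 r=17: |-1|<=|-1| out[0]=1, r--

[1, 4, 9, 16, 25, 36, 49, 64, 81, 100, 121, 144, 196, 196, 225, 256, 289, 361, 400]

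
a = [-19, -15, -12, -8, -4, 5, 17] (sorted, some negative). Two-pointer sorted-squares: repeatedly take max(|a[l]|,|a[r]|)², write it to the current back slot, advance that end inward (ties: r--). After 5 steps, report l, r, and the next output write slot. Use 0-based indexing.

l=4, r=5, next write slot=1

l=0 r=6: |-19|>|17| out[6]=361, l++
l=1 r=6: |-15|<=|17| out[5]=289, r--
l=1 r=5: |-15|>|5| out[4]=225, l++
l=2 r=5: |-12|>|5| out[3]=144, l++
l=3 r=5: |-8|>|5| out[2]=64, l++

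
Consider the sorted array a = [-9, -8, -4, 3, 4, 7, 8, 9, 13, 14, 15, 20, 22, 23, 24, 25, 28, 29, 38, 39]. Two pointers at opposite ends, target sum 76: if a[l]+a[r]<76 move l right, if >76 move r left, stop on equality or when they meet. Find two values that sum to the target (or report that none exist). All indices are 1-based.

l=1 r=20: -9+39=30 <76, l++
l=2 r=20: -8+39=31 <76, l++
l=3 r=20: -4+39=35 <76, l++
l=4 r=20: 3+39=42 <76, l++
l=5 r=20: 4+39=43 <76, l++
l=6 r=20: 7+39=46 <76, l++
l=7 r=20: 8+39=47 <76, l++
l=8 r=20: 9+39=48 <76, l++
l=9 r=20: 13+39=52 <76, l++
l=10 r=20: 14+39=53 <76, l++
l=11 r=20: 15+39=54 <76, l++
l=12 r=20: 20+39=59 <76, l++
l=13 r=20: 22+39=61 <76, l++
l=14 r=20: 23+39=62 <76, l++
l=15 r=20: 24+39=63 <76, l++
l=16 r=20: 25+39=64 <76, l++
l=17 r=20: 28+39=67 <76, l++
l=18 r=20: 29+39=68 <76, l++
l=19 r=20: 38+39=77 >76, r--

no pair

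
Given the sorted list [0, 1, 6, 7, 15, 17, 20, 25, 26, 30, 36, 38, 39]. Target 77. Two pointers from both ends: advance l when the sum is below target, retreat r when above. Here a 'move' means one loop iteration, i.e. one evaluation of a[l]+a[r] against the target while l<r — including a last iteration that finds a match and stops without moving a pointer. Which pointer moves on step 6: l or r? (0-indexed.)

[0,12] 0+39=39 <77 → l++
[1,12] 1+39=40 <77 → l++
[2,12] 6+39=45 <77 → l++
[3,12] 7+39=46 <77 → l++
[4,12] 15+39=54 <77 → l++
[5,12] 17+39=56 <77 → l++

l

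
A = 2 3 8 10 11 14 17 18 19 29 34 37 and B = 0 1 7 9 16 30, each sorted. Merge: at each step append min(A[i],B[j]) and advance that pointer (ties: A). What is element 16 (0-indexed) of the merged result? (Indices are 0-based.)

merged[16] = 34

[i=0,j=0] A[i]=2>B[j]=0 take 0 → j++
[i=0,j=1] A[i]=2>B[j]=1 take 1 → j++
[i=0,j=2] A[i]=2<=B[j]=7 take 2 → i++
[i=1,j=2] A[i]=3<=B[j]=7 take 3 → i++
[i=2,j=2] A[i]=8>B[j]=7 take 7 → j++
[i=2,j=3] A[i]=8<=B[j]=9 take 8 → i++
[i=3,j=3] A[i]=10>B[j]=9 take 9 → j++
[i=3,j=4] A[i]=10<=B[j]=16 take 10 → i++
[i=4,j=4] A[i]=11<=B[j]=16 take 11 → i++
[i=5,j=4] A[i]=14<=B[j]=16 take 14 → i++
[i=6,j=4] A[i]=17>B[j]=16 take 16 → j++
[i=6,j=5] A[i]=17<=B[j]=30 take 17 → i++
[i=7,j=5] A[i]=18<=B[j]=30 take 18 → i++
[i=8,j=5] A[i]=19<=B[j]=30 take 19 → i++
[i=9,j=5] A[i]=29<=B[j]=30 take 29 → i++
[i=10,j=5] A[i]=34>B[j]=30 take 30 → j++
[i=10,j=6] B done, take A[i]=34 → i++
[i=11,j=6] B done, take A[i]=37 → i++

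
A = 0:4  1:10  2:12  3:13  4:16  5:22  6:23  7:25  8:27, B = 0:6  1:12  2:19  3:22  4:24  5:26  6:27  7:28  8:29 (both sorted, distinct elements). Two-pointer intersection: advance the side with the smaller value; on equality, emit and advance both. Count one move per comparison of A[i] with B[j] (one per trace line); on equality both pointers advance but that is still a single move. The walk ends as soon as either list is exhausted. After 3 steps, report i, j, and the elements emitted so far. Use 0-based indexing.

[i=0,j=0] 4<6 → i++
[i=1,j=0] 10>6 → j++
[i=1,j=1] 10<12 → i++

i=2, j=1, emitted=[]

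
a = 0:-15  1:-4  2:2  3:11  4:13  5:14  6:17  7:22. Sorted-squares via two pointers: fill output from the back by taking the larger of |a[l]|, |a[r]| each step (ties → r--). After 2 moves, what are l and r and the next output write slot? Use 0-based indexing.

l=0, r=5, next write slot=5

l=0 r=7: |-15|<=|22| out[7]=484, r--
l=0 r=6: |-15|<=|17| out[6]=289, r--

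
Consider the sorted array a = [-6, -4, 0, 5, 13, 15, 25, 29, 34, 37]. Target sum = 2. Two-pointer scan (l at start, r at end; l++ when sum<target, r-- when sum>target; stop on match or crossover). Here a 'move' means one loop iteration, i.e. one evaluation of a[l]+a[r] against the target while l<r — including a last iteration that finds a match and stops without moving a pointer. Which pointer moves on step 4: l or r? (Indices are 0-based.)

r

[0,9] -6+37=31 >2 → r--
[0,8] -6+34=28 >2 → r--
[0,7] -6+29=23 >2 → r--
[0,6] -6+25=19 >2 → r--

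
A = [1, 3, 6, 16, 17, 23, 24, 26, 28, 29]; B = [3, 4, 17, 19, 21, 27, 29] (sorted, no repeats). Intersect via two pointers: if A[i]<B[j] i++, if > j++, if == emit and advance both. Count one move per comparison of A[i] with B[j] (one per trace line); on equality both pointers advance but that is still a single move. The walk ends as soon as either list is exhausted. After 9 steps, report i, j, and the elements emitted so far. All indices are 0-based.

i=6, j=5, emitted=[3, 17]

[i=0,j=0] 1<3 → i++
[i=1,j=0] 3==3 emit → i++,j++
[i=2,j=1] 6>4 → j++
[i=2,j=2] 6<17 → i++
[i=3,j=2] 16<17 → i++
[i=4,j=2] 17==17 emit → i++,j++
[i=5,j=3] 23>19 → j++
[i=5,j=4] 23>21 → j++
[i=5,j=5] 23<27 → i++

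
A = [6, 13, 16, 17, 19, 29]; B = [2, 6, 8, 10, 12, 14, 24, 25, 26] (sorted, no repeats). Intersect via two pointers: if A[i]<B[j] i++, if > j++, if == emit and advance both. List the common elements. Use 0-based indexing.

intersection = [6]

i=0 j=0: 6>2, j++
i=0 j=1: 6==6 emit, i++,j++
i=1 j=2: 13>8, j++
i=1 j=3: 13>10, j++
i=1 j=4: 13>12, j++
i=1 j=5: 13<14, i++
i=2 j=5: 16>14, j++
i=2 j=6: 16<24, i++
i=3 j=6: 17<24, i++
i=4 j=6: 19<24, i++
i=5 j=6: 29>24, j++
i=5 j=7: 29>25, j++
i=5 j=8: 29>26, j++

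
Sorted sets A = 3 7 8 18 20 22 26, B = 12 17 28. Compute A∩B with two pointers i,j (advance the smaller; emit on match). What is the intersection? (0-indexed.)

i=0 j=0: 3<12, i++
i=1 j=0: 7<12, i++
i=2 j=0: 8<12, i++
i=3 j=0: 18>12, j++
i=3 j=1: 18>17, j++
i=3 j=2: 18<28, i++
i=4 j=2: 20<28, i++
i=5 j=2: 22<28, i++
i=6 j=2: 26<28, i++

intersection = []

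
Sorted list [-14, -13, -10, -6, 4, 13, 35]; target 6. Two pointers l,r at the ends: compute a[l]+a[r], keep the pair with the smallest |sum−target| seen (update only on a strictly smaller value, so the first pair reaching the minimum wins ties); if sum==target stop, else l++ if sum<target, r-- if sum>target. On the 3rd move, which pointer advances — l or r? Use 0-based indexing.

l

l=0 r=6: -14+35=21 d=15 *, r--
l=0 r=5: -14+13=-1 d=7 *, l++
l=1 r=5: -13+13=0 d=6 *, l++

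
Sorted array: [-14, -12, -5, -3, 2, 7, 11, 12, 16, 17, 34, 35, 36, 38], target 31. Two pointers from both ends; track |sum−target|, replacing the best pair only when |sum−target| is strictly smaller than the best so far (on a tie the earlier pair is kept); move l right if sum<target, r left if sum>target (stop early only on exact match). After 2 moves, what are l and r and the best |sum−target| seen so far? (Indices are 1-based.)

l=1 r=14: -14+38=24 d=7 *, l++
l=2 r=14: -12+38=26 d=5 *, l++

l=3, r=14, best |Δ|=5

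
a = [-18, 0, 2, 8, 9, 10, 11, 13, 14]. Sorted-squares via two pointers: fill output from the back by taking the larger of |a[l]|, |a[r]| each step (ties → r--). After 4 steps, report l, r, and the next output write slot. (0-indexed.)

l=0 r=8: |-18|>|14| out[8]=324, l++
l=1 r=8: |0|<=|14| out[7]=196, r--
l=1 r=7: |0|<=|13| out[6]=169, r--
l=1 r=6: |0|<=|11| out[5]=121, r--

l=1, r=5, next write slot=4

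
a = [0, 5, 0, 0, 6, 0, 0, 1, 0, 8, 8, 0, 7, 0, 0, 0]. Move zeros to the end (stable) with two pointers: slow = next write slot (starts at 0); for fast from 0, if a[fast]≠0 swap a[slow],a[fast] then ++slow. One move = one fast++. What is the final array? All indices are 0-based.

[5, 6, 1, 8, 8, 7, 0, 0, 0, 0, 0, 0, 0, 0, 0, 0]

(s=0,f=0) a[fast]=0 → fast++
(s=0,f=1) a[fast]=5≠0 swap→a[0]=5 → slow++,fast++
(s=1,f=2) a[fast]=0 → fast++
(s=1,f=3) a[fast]=0 → fast++
(s=1,f=4) a[fast]=6≠0 swap→a[1]=6 → slow++,fast++
(s=2,f=5) a[fast]=0 → fast++
(s=2,f=6) a[fast]=0 → fast++
(s=2,f=7) a[fast]=1≠0 swap→a[2]=1 → slow++,fast++
(s=3,f=8) a[fast]=0 → fast++
(s=3,f=9) a[fast]=8≠0 swap→a[3]=8 → slow++,fast++
(s=4,f=10) a[fast]=8≠0 swap→a[4]=8 → slow++,fast++
(s=5,f=11) a[fast]=0 → fast++
(s=5,f=12) a[fast]=7≠0 swap→a[5]=7 → slow++,fast++
(s=6,f=13) a[fast]=0 → fast++
(s=6,f=14) a[fast]=0 → fast++
(s=6,f=15) a[fast]=0 → fast++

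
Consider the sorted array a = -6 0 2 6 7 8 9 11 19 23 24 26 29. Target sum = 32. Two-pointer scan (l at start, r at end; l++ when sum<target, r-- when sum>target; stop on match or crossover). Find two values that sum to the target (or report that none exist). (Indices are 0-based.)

(6, 26)

[0,12] -6+29=23 <32 → l++
[1,12] 0+29=29 <32 → l++
[2,12] 2+29=31 <32 → l++
[3,12] 6+29=35 >32 → r--
[3,11] 6+26=32 → found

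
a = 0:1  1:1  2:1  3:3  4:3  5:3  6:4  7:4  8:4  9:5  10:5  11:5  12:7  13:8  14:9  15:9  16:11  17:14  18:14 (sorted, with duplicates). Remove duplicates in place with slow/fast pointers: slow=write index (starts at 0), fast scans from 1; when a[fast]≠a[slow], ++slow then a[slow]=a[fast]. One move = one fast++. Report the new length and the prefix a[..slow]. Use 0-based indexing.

(s=0,f=1) a[fast]=1=a[slow] dup → fast++
(s=0,f=2) a[fast]=1=a[slow] dup → fast++
(s=0,f=3) a[fast]=3≠a[slow]=1 write a[1]=3 → slow++,fast++
(s=1,f=4) a[fast]=3=a[slow] dup → fast++
(s=1,f=5) a[fast]=3=a[slow] dup → fast++
(s=1,f=6) a[fast]=4≠a[slow]=3 write a[2]=4 → slow++,fast++
(s=2,f=7) a[fast]=4=a[slow] dup → fast++
(s=2,f=8) a[fast]=4=a[slow] dup → fast++
(s=2,f=9) a[fast]=5≠a[slow]=4 write a[3]=5 → slow++,fast++
(s=3,f=10) a[fast]=5=a[slow] dup → fast++
(s=3,f=11) a[fast]=5=a[slow] dup → fast++
(s=3,f=12) a[fast]=7≠a[slow]=5 write a[4]=7 → slow++,fast++
(s=4,f=13) a[fast]=8≠a[slow]=7 write a[5]=8 → slow++,fast++
(s=5,f=14) a[fast]=9≠a[slow]=8 write a[6]=9 → slow++,fast++
(s=6,f=15) a[fast]=9=a[slow] dup → fast++
(s=6,f=16) a[fast]=11≠a[slow]=9 write a[7]=11 → slow++,fast++
(s=7,f=17) a[fast]=14≠a[slow]=11 write a[8]=14 → slow++,fast++
(s=8,f=18) a[fast]=14=a[slow] dup → fast++

length 9; prefix = [1, 3, 4, 5, 7, 8, 9, 11, 14]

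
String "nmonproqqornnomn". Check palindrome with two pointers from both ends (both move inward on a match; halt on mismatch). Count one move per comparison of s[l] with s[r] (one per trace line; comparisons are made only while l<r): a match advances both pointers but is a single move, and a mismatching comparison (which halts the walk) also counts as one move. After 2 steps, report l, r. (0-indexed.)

l=2, r=13

[0,15] 'n'=='n' → l++,r--
[1,14] 'm'=='m' → l++,r--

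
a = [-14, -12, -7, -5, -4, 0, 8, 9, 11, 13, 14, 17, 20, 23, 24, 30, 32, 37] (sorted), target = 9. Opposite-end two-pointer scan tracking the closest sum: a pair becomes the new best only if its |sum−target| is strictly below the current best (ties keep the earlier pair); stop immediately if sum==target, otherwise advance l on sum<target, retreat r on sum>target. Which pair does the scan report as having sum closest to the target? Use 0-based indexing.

pair (-14, 23) with sum 9 (|Δ|=0)

l=0 r=17: -14+37=23 d=14 *, r--
l=0 r=16: -14+32=18 d=9 *, r--
l=0 r=15: -14+30=16 d=7 *, r--
l=0 r=14: -14+24=10 d=1 *, r--
l=0 r=13: -14+23=9 d=0 *, stop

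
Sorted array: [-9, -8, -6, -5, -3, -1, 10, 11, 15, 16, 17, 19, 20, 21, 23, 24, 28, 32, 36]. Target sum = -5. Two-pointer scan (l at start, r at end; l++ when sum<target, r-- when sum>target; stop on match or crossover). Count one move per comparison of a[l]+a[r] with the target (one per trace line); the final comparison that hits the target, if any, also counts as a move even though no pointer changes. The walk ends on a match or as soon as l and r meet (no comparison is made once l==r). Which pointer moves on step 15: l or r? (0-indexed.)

l

[0,18] -9+36=27 >-5 → r--
[0,17] -9+32=23 >-5 → r--
[0,16] -9+28=19 >-5 → r--
[0,15] -9+24=15 >-5 → r--
[0,14] -9+23=14 >-5 → r--
[0,13] -9+21=12 >-5 → r--
[0,12] -9+20=11 >-5 → r--
[0,11] -9+19=10 >-5 → r--
[0,10] -9+17=8 >-5 → r--
[0,9] -9+16=7 >-5 → r--
[0,8] -9+15=6 >-5 → r--
[0,7] -9+11=2 >-5 → r--
[0,6] -9+10=1 >-5 → r--
[0,5] -9+-1=-10 <-5 → l++
[1,5] -8+-1=-9 <-5 → l++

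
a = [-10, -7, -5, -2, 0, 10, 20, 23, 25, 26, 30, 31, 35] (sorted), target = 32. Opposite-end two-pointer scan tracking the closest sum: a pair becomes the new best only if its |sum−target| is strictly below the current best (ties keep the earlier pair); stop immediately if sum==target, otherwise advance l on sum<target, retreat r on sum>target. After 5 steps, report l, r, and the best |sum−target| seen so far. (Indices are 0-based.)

l=0 r=12: -10+35=25 d=7 *, l++
l=1 r=12: -7+35=28 d=4 *, l++
l=2 r=12: -5+35=30 d=2 *, l++
l=3 r=12: -2+35=33 d=1 *, r--
l=3 r=11: -2+31=29 d=3, l++

l=4, r=11, best |Δ|=1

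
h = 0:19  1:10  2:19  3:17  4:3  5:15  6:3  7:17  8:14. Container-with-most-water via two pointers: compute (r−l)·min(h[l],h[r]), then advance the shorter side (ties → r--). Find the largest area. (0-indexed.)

[0,8] min(19,14)*8=112 best=112 * → r--
[0,7] min(19,17)*7=119 best=119 * → r--
[0,6] min(19,3)*6=18 best=119 → r--
[0,5] min(19,15)*5=75 best=119 → r--
[0,4] min(19,3)*4=12 best=119 → r--
[0,3] min(19,17)*3=51 best=119 → r--
[0,2] min(19,19)*2=38 best=119 → r--
[0,1] min(19,10)*1=10 best=119 → r--

max area = 119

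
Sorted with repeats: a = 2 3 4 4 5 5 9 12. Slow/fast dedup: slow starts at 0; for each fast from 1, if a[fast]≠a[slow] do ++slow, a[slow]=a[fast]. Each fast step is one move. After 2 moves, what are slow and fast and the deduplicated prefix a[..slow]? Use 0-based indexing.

slow=2, fast=3, prefix=[2, 3, 4]

(s=0,f=1) a[fast]=3≠a[slow]=2 write a[1]=3 → slow++,fast++
(s=1,f=2) a[fast]=4≠a[slow]=3 write a[2]=4 → slow++,fast++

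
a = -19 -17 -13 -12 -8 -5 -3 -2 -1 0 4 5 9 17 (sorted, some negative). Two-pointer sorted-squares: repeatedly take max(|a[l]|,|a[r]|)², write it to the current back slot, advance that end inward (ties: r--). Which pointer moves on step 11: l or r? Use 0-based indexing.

[0,13] |-19|>|17| out[13]=361 → l++
[1,13] |-17|<=|17| out[12]=289 → r--
[1,12] |-17|>|9| out[11]=289 → l++
[2,12] |-13|>|9| out[10]=169 → l++
[3,12] |-12|>|9| out[9]=144 → l++
[4,12] |-8|<=|9| out[8]=81 → r--
[4,11] |-8|>|5| out[7]=64 → l++
[5,11] |-5|<=|5| out[6]=25 → r--
[5,10] |-5|>|4| out[5]=25 → l++
[6,10] |-3|<=|4| out[4]=16 → r--
[6,9] |-3|>|0| out[3]=9 → l++

l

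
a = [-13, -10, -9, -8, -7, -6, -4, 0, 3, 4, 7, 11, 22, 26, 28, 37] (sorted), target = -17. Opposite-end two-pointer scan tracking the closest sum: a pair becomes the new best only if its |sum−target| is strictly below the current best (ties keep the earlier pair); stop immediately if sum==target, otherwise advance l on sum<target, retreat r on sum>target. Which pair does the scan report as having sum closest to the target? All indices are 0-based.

pair (-13, -4) with sum -17 (|Δ|=0)

l=0 r=15: -13+37=24 d=41 *, r--
l=0 r=14: -13+28=15 d=32 *, r--
l=0 r=13: -13+26=13 d=30 *, r--
l=0 r=12: -13+22=9 d=26 *, r--
l=0 r=11: -13+11=-2 d=15 *, r--
l=0 r=10: -13+7=-6 d=11 *, r--
l=0 r=9: -13+4=-9 d=8 *, r--
l=0 r=8: -13+3=-10 d=7 *, r--
l=0 r=7: -13+0=-13 d=4 *, r--
l=0 r=6: -13+-4=-17 d=0 *, stop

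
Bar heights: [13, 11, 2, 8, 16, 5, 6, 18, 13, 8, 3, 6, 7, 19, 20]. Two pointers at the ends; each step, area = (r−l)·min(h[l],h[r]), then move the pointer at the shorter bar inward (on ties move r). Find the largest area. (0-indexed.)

max area = 182

[0,14] min(13,20)*14=182 best=182 * → l++
[1,14] min(11,20)*13=143 best=182 → l++
[2,14] min(2,20)*12=24 best=182 → l++
[3,14] min(8,20)*11=88 best=182 → l++
[4,14] min(16,20)*10=160 best=182 → l++
[5,14] min(5,20)*9=45 best=182 → l++
[6,14] min(6,20)*8=48 best=182 → l++
[7,14] min(18,20)*7=126 best=182 → l++
[8,14] min(13,20)*6=78 best=182 → l++
[9,14] min(8,20)*5=40 best=182 → l++
[10,14] min(3,20)*4=12 best=182 → l++
[11,14] min(6,20)*3=18 best=182 → l++
[12,14] min(7,20)*2=14 best=182 → l++
[13,14] min(19,20)*1=19 best=182 → l++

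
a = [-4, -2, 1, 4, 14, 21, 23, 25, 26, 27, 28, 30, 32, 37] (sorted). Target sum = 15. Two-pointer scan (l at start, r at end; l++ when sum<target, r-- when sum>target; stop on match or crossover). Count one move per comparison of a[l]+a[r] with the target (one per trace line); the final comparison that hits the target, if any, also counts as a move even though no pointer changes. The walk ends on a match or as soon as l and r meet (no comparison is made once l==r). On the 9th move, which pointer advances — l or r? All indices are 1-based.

[1,14] -4+37=33 >15 → r--
[1,13] -4+32=28 >15 → r--
[1,12] -4+30=26 >15 → r--
[1,11] -4+28=24 >15 → r--
[1,10] -4+27=23 >15 → r--
[1,9] -4+26=22 >15 → r--
[1,8] -4+25=21 >15 → r--
[1,7] -4+23=19 >15 → r--
[1,6] -4+21=17 >15 → r--

r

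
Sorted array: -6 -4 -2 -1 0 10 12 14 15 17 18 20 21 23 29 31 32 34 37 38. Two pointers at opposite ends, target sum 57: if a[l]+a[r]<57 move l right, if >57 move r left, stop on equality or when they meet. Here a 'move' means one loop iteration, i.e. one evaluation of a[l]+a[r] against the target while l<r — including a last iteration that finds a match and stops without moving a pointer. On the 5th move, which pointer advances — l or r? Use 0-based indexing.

l

l=0 r=19: -6+38=32 <57, l++
l=1 r=19: -4+38=34 <57, l++
l=2 r=19: -2+38=36 <57, l++
l=3 r=19: -1+38=37 <57, l++
l=4 r=19: 0+38=38 <57, l++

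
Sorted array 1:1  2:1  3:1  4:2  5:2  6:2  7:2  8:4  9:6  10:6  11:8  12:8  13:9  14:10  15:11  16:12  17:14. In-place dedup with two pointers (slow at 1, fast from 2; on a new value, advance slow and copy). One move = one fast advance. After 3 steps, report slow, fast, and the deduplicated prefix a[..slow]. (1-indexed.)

(s=1,f=2) a[fast]=1=a[slow] dup → fast++
(s=1,f=3) a[fast]=1=a[slow] dup → fast++
(s=1,f=4) a[fast]=2≠a[slow]=1 write a[2]=2 → slow++,fast++

slow=2, fast=5, prefix=[1, 2]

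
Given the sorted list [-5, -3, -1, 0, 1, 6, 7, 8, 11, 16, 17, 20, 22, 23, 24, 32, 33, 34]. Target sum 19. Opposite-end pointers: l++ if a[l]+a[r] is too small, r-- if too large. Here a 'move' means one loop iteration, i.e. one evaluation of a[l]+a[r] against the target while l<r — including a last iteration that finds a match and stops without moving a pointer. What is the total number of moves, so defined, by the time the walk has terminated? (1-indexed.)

4 moves

l=1 r=18: -5+34=29 >19, r--
l=1 r=17: -5+33=28 >19, r--
l=1 r=16: -5+32=27 >19, r--
l=1 r=15: -5+24=19, found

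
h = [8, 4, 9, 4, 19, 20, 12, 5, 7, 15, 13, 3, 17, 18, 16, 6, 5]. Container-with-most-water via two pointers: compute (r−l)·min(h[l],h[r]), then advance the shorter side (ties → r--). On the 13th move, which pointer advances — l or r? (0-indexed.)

l=0 r=16: min(8,5)*16=80 best=80 *, r--
l=0 r=15: min(8,6)*15=90 best=90 *, r--
l=0 r=14: min(8,16)*14=112 best=112 *, l++
l=1 r=14: min(4,16)*13=52 best=112, l++
l=2 r=14: min(9,16)*12=108 best=112, l++
l=3 r=14: min(4,16)*11=44 best=112, l++
l=4 r=14: min(19,16)*10=160 best=160 *, r--
l=4 r=13: min(19,18)*9=162 best=162 *, r--
l=4 r=12: min(19,17)*8=136 best=162, r--
l=4 r=11: min(19,3)*7=21 best=162, r--
l=4 r=10: min(19,13)*6=78 best=162, r--
l=4 r=9: min(19,15)*5=75 best=162, r--
l=4 r=8: min(19,7)*4=28 best=162, r--

r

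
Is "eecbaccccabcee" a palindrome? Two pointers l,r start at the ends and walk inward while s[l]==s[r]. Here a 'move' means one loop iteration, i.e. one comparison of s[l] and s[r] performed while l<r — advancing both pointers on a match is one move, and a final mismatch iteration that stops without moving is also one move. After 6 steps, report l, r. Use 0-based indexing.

l=0 r=13: 'e'=='e', l++,r--
l=1 r=12: 'e'=='e', l++,r--
l=2 r=11: 'c'=='c', l++,r--
l=3 r=10: 'b'=='b', l++,r--
l=4 r=9: 'a'=='a', l++,r--
l=5 r=8: 'c'=='c', l++,r--

l=6, r=7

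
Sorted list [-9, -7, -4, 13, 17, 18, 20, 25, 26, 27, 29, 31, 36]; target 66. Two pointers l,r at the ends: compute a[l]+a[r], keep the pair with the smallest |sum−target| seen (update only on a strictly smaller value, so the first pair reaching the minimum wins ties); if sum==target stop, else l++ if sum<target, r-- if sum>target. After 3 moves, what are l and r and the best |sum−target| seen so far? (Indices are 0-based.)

l=3, r=12, best |Δ|=34

[0,12] -9+36=27 d=39 * → l++
[1,12] -7+36=29 d=37 * → l++
[2,12] -4+36=32 d=34 * → l++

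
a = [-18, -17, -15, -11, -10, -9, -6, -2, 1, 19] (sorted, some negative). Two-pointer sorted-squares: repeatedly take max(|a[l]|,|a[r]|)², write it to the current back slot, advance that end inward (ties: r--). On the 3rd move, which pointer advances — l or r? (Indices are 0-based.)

l

l=0 r=9: |-18|<=|19| out[9]=361, r--
l=0 r=8: |-18|>|1| out[8]=324, l++
l=1 r=8: |-17|>|1| out[7]=289, l++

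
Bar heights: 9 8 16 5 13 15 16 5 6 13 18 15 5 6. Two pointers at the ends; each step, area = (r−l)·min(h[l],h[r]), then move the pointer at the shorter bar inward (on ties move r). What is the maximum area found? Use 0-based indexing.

l=0 r=13: min(9,6)*13=78 best=78 *, r--
l=0 r=12: min(9,5)*12=60 best=78, r--
l=0 r=11: min(9,15)*11=99 best=99 *, l++
l=1 r=11: min(8,15)*10=80 best=99, l++
l=2 r=11: min(16,15)*9=135 best=135 *, r--
l=2 r=10: min(16,18)*8=128 best=135, l++
l=3 r=10: min(5,18)*7=35 best=135, l++
l=4 r=10: min(13,18)*6=78 best=135, l++
l=5 r=10: min(15,18)*5=75 best=135, l++
l=6 r=10: min(16,18)*4=64 best=135, l++
l=7 r=10: min(5,18)*3=15 best=135, l++
l=8 r=10: min(6,18)*2=12 best=135, l++
l=9 r=10: min(13,18)*1=13 best=135, l++

max area = 135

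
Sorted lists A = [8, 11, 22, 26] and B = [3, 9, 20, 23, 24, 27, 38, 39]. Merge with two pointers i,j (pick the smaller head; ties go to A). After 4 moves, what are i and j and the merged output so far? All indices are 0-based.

[i=0,j=0] A[i]=8>B[j]=3 take 3 → j++
[i=0,j=1] A[i]=8<=B[j]=9 take 8 → i++
[i=1,j=1] A[i]=11>B[j]=9 take 9 → j++
[i=1,j=2] A[i]=11<=B[j]=20 take 11 → i++

i=2, j=2, merged so far=[3, 8, 9, 11]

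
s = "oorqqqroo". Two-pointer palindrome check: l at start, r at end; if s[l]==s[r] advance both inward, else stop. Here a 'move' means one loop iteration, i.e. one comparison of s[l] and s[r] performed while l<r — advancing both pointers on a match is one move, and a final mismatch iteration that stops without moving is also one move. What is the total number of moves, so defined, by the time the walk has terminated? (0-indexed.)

[0,8] 'o'=='o' → l++,r--
[1,7] 'o'=='o' → l++,r--
[2,6] 'r'=='r' → l++,r--
[3,5] 'q'=='q' → l++,r--

4 moves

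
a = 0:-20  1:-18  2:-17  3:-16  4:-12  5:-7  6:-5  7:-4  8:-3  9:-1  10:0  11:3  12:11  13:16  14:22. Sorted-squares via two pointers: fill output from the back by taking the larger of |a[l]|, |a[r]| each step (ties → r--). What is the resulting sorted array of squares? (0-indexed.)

[0,14] |-20|<=|22| out[14]=484 → r--
[0,13] |-20|>|16| out[13]=400 → l++
[1,13] |-18|>|16| out[12]=324 → l++
[2,13] |-17|>|16| out[11]=289 → l++
[3,13] |-16|<=|16| out[10]=256 → r--
[3,12] |-16|>|11| out[9]=256 → l++
[4,12] |-12|>|11| out[8]=144 → l++
[5,12] |-7|<=|11| out[7]=121 → r--
[5,11] |-7|>|3| out[6]=49 → l++
[6,11] |-5|>|3| out[5]=25 → l++
[7,11] |-4|>|3| out[4]=16 → l++
[8,11] |-3|<=|3| out[3]=9 → r--
[8,10] |-3|>|0| out[2]=9 → l++
[9,10] |-1|>|0| out[1]=1 → l++
[10,10] |0|<=|0| out[0]=0 → r--

[0, 1, 9, 9, 16, 25, 49, 121, 144, 256, 256, 289, 324, 400, 484]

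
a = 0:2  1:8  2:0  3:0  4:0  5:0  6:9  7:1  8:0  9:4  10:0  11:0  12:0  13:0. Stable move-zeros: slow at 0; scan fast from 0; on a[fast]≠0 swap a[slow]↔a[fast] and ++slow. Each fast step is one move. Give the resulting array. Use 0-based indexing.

[2, 8, 9, 1, 4, 0, 0, 0, 0, 0, 0, 0, 0, 0]

slow=0 fast=0: a[fast]=2≠0 swap→a[0]=2, slow++,fast++
slow=1 fast=1: a[fast]=8≠0 swap→a[1]=8, slow++,fast++
slow=2 fast=2: a[fast]=0, fast++
slow=2 fast=3: a[fast]=0, fast++
slow=2 fast=4: a[fast]=0, fast++
slow=2 fast=5: a[fast]=0, fast++
slow=2 fast=6: a[fast]=9≠0 swap→a[2]=9, slow++,fast++
slow=3 fast=7: a[fast]=1≠0 swap→a[3]=1, slow++,fast++
slow=4 fast=8: a[fast]=0, fast++
slow=4 fast=9: a[fast]=4≠0 swap→a[4]=4, slow++,fast++
slow=5 fast=10: a[fast]=0, fast++
slow=5 fast=11: a[fast]=0, fast++
slow=5 fast=12: a[fast]=0, fast++
slow=5 fast=13: a[fast]=0, fast++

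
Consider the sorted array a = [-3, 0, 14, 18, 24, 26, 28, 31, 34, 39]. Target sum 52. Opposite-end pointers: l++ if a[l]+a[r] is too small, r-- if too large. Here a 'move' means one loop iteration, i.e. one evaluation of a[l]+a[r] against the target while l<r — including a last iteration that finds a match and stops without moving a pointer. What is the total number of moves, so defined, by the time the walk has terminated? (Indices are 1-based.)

l=1 r=10: -3+39=36 <52, l++
l=2 r=10: 0+39=39 <52, l++
l=3 r=10: 14+39=53 >52, r--
l=3 r=9: 14+34=48 <52, l++
l=4 r=9: 18+34=52, found

5 moves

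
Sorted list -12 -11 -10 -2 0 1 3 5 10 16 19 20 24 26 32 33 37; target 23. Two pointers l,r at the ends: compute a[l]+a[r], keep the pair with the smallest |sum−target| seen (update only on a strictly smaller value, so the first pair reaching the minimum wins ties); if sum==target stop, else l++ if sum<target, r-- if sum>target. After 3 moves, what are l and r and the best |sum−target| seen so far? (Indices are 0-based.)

l=2, r=15, best |Δ|=1

[0,16] -12+37=25 d=2 * → r--
[0,15] -12+33=21 d=2 → l++
[1,15] -11+33=22 d=1 * → l++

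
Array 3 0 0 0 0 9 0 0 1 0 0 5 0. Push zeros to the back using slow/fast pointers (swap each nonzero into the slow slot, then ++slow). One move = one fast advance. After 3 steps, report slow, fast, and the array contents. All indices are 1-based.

(s=1,f=1) a[fast]=3≠0 swap→a[1]=3 → slow++,fast++
(s=2,f=2) a[fast]=0 → fast++
(s=2,f=3) a[fast]=0 → fast++

slow=2, fast=4, a=[3, 0, 0, 0, 0, 9, 0, 0, 1, 0, 0, 5, 0]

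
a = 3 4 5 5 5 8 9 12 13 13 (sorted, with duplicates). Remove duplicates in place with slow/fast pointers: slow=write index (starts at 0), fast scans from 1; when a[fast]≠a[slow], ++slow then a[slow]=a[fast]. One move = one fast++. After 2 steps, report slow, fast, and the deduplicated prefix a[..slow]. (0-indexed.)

slow=0 fast=1: a[fast]=4≠a[slow]=3 write a[1]=4, slow++,fast++
slow=1 fast=2: a[fast]=5≠a[slow]=4 write a[2]=5, slow++,fast++

slow=2, fast=3, prefix=[3, 4, 5]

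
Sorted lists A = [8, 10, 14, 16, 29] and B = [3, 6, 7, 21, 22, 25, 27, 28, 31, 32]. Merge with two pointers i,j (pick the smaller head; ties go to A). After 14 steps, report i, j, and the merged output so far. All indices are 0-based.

i=5, j=9, merged so far=[3, 6, 7, 8, 10, 14, 16, 21, 22, 25, 27, 28, 29, 31]

[i=0,j=0] A[i]=8>B[j]=3 take 3 → j++
[i=0,j=1] A[i]=8>B[j]=6 take 6 → j++
[i=0,j=2] A[i]=8>B[j]=7 take 7 → j++
[i=0,j=3] A[i]=8<=B[j]=21 take 8 → i++
[i=1,j=3] A[i]=10<=B[j]=21 take 10 → i++
[i=2,j=3] A[i]=14<=B[j]=21 take 14 → i++
[i=3,j=3] A[i]=16<=B[j]=21 take 16 → i++
[i=4,j=3] A[i]=29>B[j]=21 take 21 → j++
[i=4,j=4] A[i]=29>B[j]=22 take 22 → j++
[i=4,j=5] A[i]=29>B[j]=25 take 25 → j++
[i=4,j=6] A[i]=29>B[j]=27 take 27 → j++
[i=4,j=7] A[i]=29>B[j]=28 take 28 → j++
[i=4,j=8] A[i]=29<=B[j]=31 take 29 → i++
[i=5,j=8] A done, take B[j]=31 → j++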